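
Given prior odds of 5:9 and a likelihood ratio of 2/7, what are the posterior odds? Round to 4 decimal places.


Posterior odds = prior odds * LR
Prior odds = 5/9 = 0.5556
LR = 2/7 = 0.2857
Posterior odds = 0.5556 * 0.2857 = 0.1587

0.1587


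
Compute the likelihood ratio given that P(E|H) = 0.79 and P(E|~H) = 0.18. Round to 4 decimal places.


LR = P(E|H) / P(E|~H)
= 0.79 / 0.18 = 4.3889

4.3889


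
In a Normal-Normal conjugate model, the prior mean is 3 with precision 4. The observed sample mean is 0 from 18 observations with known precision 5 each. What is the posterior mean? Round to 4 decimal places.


Posterior precision = tau0 + n*tau = 4 + 18*5 = 94
Posterior mean = (tau0*mu0 + n*tau*xbar) / posterior_precision
= (4*3 + 18*5*0) / 94
= 12 / 94 = 0.1277

0.1277


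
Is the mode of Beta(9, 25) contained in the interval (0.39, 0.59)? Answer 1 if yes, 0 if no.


Mode = (a-1)/(a+b-2) = 8/32 = 0.25
Interval: (0.39, 0.59)
Contains mode? 0

0


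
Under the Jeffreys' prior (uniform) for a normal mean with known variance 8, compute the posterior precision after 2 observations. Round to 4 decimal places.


Prior precision = 0 (flat prior).
Post. prec. = 0 + n/var = 2/8 = 0.25

0.25


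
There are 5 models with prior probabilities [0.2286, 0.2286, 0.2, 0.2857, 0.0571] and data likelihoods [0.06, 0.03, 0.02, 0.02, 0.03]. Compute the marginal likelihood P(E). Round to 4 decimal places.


P(E) = sum over models of P(M_i) * P(E|M_i)
= 0.2286*0.06 + 0.2286*0.03 + 0.2*0.02 + 0.2857*0.02 + 0.0571*0.03
= 0.032

0.032


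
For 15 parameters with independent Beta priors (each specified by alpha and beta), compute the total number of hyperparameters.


A Beta prior has 2 hyperparameters per parameter.
Total = 15 * 2 = 30

30


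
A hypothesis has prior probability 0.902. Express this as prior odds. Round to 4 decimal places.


Odds = P(H) / P(not H) = 0.902 / 0.098
= 9.2041

9.2041


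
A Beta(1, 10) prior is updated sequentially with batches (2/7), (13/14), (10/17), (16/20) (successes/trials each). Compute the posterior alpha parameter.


Sequential conjugate updating is equivalent to a single batch update.
Total successes across all batches = 41
alpha_posterior = alpha_prior + total_successes = 1 + 41
= 42

42


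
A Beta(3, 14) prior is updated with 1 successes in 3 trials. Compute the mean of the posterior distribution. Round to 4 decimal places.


After update: Beta(4, 16)
Mean = 4 / (4 + 16) = 4 / 20
= 0.2

0.2


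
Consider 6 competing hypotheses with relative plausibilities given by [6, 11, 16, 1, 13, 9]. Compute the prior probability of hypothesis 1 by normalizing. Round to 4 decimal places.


Sum of weights = 6 + 11 + 16 + 1 + 13 + 9 = 56
Normalized prior for H1 = 6 / 56
= 0.1071

0.1071


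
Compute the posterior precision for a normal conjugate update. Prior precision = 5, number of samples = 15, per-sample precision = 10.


tau_post = tau_0 + n * tau
= 5 + 15 * 10 = 155

155


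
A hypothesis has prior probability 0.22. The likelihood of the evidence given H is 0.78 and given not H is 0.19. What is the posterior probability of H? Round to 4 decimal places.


Using Bayes' theorem:
P(E) = 0.22 * 0.78 + 0.78 * 0.19
P(E) = 0.3198
P(H|E) = (0.22 * 0.78) / 0.3198 = 0.5366

0.5366


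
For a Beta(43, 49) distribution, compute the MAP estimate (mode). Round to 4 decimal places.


MAP = mode = (a-1)/(a+b-2)
= (43-1)/(43+49-2)
= 42/90 = 0.4667

0.4667


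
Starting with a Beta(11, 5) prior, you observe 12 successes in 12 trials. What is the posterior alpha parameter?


For a Beta-Binomial conjugate model:
Posterior alpha = prior alpha + number of successes
= 11 + 12 = 23

23


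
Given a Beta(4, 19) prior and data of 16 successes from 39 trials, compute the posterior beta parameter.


Number of failures = 39 - 16 = 23
Posterior beta = 19 + 23 = 42

42


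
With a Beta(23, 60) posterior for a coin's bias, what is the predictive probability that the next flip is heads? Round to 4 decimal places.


The predictive probability equals the posterior mean.
P(next = heads) = alpha / (alpha + beta)
= 23 / 83 = 0.2771

0.2771


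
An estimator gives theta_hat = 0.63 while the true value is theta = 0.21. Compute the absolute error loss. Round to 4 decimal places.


The absolute error loss is |theta_hat - theta|
= |0.63 - 0.21|
= 0.42

0.42


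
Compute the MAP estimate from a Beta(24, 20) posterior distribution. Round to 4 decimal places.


MAP = mode of Beta distribution
= (alpha - 1)/(alpha + beta - 2)
= (24-1)/(24+20-2)
= 23/42 = 0.5476

0.5476


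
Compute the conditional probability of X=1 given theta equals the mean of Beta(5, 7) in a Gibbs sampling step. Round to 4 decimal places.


Mean of Beta(5, 7) = 0.4167
P(X=1 | theta=0.4167) = 0.4167

0.4167


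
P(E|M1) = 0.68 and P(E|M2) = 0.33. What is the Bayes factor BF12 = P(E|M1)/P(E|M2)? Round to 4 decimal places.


Bayes factor BF12 = P(E|M1) / P(E|M2)
= 0.68 / 0.33
= 2.0606

2.0606


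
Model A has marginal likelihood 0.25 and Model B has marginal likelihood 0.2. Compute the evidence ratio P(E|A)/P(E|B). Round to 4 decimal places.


Evidence ratio = P(E|A) / P(E|B)
= 0.25 / 0.2
= 1.25

1.25


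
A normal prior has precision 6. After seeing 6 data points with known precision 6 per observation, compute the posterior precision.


In the conjugate normal model, precisions add:
tau_posterior = tau_prior + n * tau_data
= 6 + 6*6 = 42

42


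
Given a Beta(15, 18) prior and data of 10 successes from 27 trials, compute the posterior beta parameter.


Number of failures = 27 - 10 = 17
Posterior beta = 18 + 17 = 35

35


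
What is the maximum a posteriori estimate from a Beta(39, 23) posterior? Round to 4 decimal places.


The MAP estimate equals the mode of the distribution.
Mode of Beta(a,b) = (a-1)/(a+b-2)
= 38/60
= 0.6333

0.6333


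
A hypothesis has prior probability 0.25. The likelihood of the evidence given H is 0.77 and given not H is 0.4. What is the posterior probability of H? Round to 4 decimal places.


Using Bayes' theorem:
P(E) = 0.25 * 0.77 + 0.75 * 0.4
P(E) = 0.4925
P(H|E) = (0.25 * 0.77) / 0.4925 = 0.3909

0.3909


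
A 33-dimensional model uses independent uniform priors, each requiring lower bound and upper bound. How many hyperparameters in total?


Per parameter: 2 (lower bound and upper bound).
Total = 33 * 2 = 66

66


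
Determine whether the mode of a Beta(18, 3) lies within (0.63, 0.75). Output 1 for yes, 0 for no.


First find the mode: (a-1)/(a+b-2) = 0.8947
Is 0.8947 in (0.63, 0.75)? 0

0


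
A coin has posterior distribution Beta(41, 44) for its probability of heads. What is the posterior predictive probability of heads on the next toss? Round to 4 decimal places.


Posterior predictive = E[theta] = alpha/(alpha+beta)
= 41/85
= 0.4824

0.4824


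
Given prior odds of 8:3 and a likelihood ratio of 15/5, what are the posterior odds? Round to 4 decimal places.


Posterior odds = prior odds * LR
Prior odds = 8/3 = 2.6667
LR = 15/5 = 3.0
Posterior odds = 2.6667 * 3.0 = 8.0

8.0


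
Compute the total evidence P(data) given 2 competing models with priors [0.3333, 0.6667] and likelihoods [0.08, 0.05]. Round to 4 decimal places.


Marginal likelihood = sum P(model_i) * P(data|model_i)
Model 1: 0.3333 * 0.08 = 0.0267
Model 2: 0.6667 * 0.05 = 0.0333
Total = 0.06

0.06


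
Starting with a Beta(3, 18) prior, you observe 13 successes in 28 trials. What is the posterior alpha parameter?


For a Beta-Binomial conjugate model:
Posterior alpha = prior alpha + number of successes
= 3 + 13 = 16

16


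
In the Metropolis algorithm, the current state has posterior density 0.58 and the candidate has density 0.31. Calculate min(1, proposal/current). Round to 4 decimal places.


Ratio = 0.31/0.58 = 0.5345
Acceptance probability = min(1, 0.5345)
= 0.5345

0.5345


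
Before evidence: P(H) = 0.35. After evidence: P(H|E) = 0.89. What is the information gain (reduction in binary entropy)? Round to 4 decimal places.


Prior entropy = 0.9341
Posterior entropy = 0.4999
Information gain = 0.9341 - 0.4999 = 0.4342

0.4342


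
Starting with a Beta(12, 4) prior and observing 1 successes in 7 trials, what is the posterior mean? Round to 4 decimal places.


Posterior parameters: alpha = 12 + 1 = 13
beta = 4 + 6 = 10
Posterior mean = alpha / (alpha + beta) = 13 / 23
= 0.5652

0.5652


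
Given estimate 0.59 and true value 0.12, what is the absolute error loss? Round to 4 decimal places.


Absolute error = |estimate - true|
= |0.47| = 0.47

0.47


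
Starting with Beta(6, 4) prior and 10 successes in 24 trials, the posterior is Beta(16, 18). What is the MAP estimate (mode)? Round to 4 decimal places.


The mode of Beta(a, b) when a > 1 and b > 1 is (a-1)/(a+b-2)
= (16 - 1) / (16 + 18 - 2)
= 15 / 32
= 0.4688

0.4688


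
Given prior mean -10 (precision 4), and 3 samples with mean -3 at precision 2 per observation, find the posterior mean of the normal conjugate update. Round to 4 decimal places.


The posterior mean is a precision-weighted average of prior and data.
Post. prec. = 4 + 6 = 10
Post. mean = (-40 + -18)/10 = -58/10 = -5.8

-5.8


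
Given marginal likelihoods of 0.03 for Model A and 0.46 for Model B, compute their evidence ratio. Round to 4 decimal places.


Ratio = ML(A) / ML(B) = 0.03/0.46
= 0.0652

0.0652


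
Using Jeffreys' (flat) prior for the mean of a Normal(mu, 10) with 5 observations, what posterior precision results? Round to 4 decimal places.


Flat prior means prior precision is 0.
Posterior precision = n / sigma^2 = 5/10 = 0.5

0.5


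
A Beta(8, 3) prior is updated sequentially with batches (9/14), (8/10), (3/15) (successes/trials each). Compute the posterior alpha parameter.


Sequential conjugate updating is equivalent to a single batch update.
Total successes across all batches = 20
alpha_posterior = alpha_prior + total_successes = 8 + 20
= 28

28


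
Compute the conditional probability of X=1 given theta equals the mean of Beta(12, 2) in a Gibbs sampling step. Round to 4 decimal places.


Mean of Beta(12, 2) = 0.8571
P(X=1 | theta=0.8571) = 0.8571

0.8571


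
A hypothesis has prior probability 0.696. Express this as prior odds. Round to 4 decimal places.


Odds = P(H) / P(not H) = 0.696 / 0.304
= 2.2895

2.2895


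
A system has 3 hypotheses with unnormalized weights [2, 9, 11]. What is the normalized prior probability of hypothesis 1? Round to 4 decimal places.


The normalized prior is the weight divided by the total.
Total weight = 22
P(H1) = 2 / 22 = 0.0909

0.0909


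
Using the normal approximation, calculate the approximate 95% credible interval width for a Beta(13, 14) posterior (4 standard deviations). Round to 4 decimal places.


Var(Beta) = 13*14/(27^2 * 28) = 0.0089
SD = 0.0944
Width ~ 4*SD = 0.3777

0.3777


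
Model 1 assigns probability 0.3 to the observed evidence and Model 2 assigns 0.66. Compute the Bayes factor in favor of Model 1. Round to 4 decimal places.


BF = P(data|M1) / P(data|M2)
= 0.3 / 0.66 = 0.4545

0.4545


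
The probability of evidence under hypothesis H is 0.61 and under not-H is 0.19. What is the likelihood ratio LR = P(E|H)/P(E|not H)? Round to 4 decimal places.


LR = 0.61 / 0.19
= 3.2105

3.2105


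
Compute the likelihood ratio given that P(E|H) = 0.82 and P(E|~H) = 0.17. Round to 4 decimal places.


LR = P(E|H) / P(E|~H)
= 0.82 / 0.17 = 4.8235

4.8235


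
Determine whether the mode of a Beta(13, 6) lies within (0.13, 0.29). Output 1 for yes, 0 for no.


First find the mode: (a-1)/(a+b-2) = 0.7059
Is 0.7059 in (0.13, 0.29)? 0

0


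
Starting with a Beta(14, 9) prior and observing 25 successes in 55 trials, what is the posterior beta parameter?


Posterior beta = prior beta + failures
Failures = 55 - 25 = 30
beta_post = 9 + 30 = 39

39


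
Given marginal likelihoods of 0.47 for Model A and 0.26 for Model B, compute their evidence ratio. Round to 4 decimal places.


Ratio = ML(A) / ML(B) = 0.47/0.26
= 1.8077

1.8077


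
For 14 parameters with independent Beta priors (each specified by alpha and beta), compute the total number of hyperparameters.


A Beta prior has 2 hyperparameters per parameter.
Total = 14 * 2 = 28

28


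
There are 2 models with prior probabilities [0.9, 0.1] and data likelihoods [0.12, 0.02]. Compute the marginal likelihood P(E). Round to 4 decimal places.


P(E) = sum over models of P(M_i) * P(E|M_i)
= 0.9*0.12 + 0.1*0.02
= 0.11

0.11


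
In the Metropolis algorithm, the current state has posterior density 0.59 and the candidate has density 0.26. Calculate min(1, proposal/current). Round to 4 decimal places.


Ratio = 0.26/0.59 = 0.4407
Acceptance probability = min(1, 0.4407)
= 0.4407

0.4407


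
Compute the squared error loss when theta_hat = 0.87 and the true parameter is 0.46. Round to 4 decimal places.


L = (theta_hat - theta_true)^2
= (0.87 - 0.46)^2
= 0.41^2 = 0.1681

0.1681


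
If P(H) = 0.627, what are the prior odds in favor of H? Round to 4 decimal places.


Prior odds = P(H) / (1 - P(H))
= 0.627 / 0.373
= 1.681

1.681


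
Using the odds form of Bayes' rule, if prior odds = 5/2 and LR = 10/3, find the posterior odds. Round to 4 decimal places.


Bayes' rule in odds form: posterior odds = prior odds * LR
= (5 * 10) / (2 * 3)
= 50/6 = 8.3333

8.3333


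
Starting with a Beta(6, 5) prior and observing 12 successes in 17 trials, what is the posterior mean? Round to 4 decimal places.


Posterior parameters: alpha = 6 + 12 = 18
beta = 5 + 5 = 10
Posterior mean = alpha / (alpha + beta) = 18 / 28
= 0.6429

0.6429


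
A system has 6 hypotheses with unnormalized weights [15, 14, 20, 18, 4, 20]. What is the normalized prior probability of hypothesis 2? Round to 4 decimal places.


The normalized prior is the weight divided by the total.
Total weight = 91
P(H2) = 14 / 91 = 0.1538

0.1538


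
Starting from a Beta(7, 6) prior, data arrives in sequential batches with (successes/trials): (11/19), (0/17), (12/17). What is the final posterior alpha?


In sequential Bayesian updating, we sum all successes.
Total successes = 23
Final alpha = 7 + 23 = 30

30


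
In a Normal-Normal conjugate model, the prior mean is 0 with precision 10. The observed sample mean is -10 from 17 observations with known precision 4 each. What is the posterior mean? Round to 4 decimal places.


Posterior precision = tau0 + n*tau = 10 + 17*4 = 78
Posterior mean = (tau0*mu0 + n*tau*xbar) / posterior_precision
= (10*0 + 17*4*-10) / 78
= -680 / 78 = -8.7179

-8.7179


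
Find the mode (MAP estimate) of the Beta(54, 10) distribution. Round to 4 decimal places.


For Beta(a,b) with a,b > 1:
Mode = (a-1)/(a+b-2) = (54-1)/(64-2)
= 53/62 = 0.8548

0.8548


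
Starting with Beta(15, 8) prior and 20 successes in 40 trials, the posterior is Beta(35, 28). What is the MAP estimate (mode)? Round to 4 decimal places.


The mode of Beta(a, b) when a > 1 and b > 1 is (a-1)/(a+b-2)
= (35 - 1) / (35 + 28 - 2)
= 34 / 61
= 0.5574

0.5574


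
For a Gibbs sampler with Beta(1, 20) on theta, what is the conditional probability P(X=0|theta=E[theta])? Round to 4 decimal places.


E[theta] = 1/(1+20) = 0.0476
P(X=0|theta) = 1 - theta = 0.9524

0.9524


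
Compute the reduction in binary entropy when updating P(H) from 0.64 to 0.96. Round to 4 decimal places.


H_before = -p*log2(p) - (1-p)*log2(1-p) for p=0.64: 0.9427
H_after for p=0.96: 0.2423
Reduction = 0.9427 - 0.2423 = 0.7004

0.7004


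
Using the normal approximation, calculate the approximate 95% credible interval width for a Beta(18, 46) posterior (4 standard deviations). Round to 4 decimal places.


Var(Beta) = 18*46/(64^2 * 65) = 0.0031
SD = 0.0558
Width ~ 4*SD = 0.2231

0.2231


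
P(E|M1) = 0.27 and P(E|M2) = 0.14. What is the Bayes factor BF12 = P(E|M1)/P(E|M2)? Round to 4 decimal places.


Bayes factor BF12 = P(E|M1) / P(E|M2)
= 0.27 / 0.14
= 1.9286

1.9286


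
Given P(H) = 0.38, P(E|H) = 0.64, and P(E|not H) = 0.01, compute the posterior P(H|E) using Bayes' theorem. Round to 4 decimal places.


By Bayes' theorem: P(H|E) = P(E|H)*P(H) / P(E)
P(E) = P(E|H)*P(H) + P(E|not H)*P(not H)
P(E) = 0.64*0.38 + 0.01*0.62 = 0.2494
P(H|E) = 0.64*0.38 / 0.2494 = 0.9751

0.9751


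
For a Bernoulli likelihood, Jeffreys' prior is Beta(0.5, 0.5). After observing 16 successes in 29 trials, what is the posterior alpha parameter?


Jeffreys' prior for Bernoulli is Beta(0.5, 0.5).
Posterior is Beta(0.5 + k, 0.5 + n - k).
Posterior alpha = 0.5 + k = 0.5 + 16 = 16.5

16.5


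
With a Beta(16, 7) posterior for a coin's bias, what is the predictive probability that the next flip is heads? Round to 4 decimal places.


The predictive probability equals the posterior mean.
P(next = heads) = alpha / (alpha + beta)
= 16 / 23 = 0.6957

0.6957


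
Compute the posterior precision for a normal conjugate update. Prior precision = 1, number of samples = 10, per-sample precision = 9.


tau_post = tau_0 + n * tau
= 1 + 10 * 9 = 91

91


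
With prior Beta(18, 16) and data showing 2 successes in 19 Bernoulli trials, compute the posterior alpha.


Conjugate update: alpha_posterior = alpha_prior + k
= 18 + 2 = 20

20


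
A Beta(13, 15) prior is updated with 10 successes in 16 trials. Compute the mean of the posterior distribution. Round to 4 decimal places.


After update: Beta(23, 21)
Mean = 23 / (23 + 21) = 23 / 44
= 0.5227

0.5227


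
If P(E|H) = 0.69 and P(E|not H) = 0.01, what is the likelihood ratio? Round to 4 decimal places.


Likelihood ratio = P(E|H) / P(E|not H)
= 0.69 / 0.01
= 69.0

69.0


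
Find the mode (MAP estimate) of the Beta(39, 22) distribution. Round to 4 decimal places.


For Beta(a,b) with a,b > 1:
Mode = (a-1)/(a+b-2) = (39-1)/(61-2)
= 38/59 = 0.6441

0.6441


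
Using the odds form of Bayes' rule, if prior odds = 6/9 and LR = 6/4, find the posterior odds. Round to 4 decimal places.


Bayes' rule in odds form: posterior odds = prior odds * LR
= (6 * 6) / (9 * 4)
= 36/36 = 1.0

1.0


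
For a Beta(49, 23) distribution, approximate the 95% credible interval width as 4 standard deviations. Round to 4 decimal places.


Variance of Beta(a,b) = ab / ((a+b)^2 * (a+b+1))
= 49*23 / ((72)^2 * 73)
= 0.003
SD = sqrt(0.003) = 0.0546
Width = 4 * SD = 0.2183

0.2183


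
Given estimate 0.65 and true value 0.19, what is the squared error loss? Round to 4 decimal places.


Squared error = (estimate - true)^2
Difference = 0.46
Loss = 0.46^2 = 0.2116

0.2116


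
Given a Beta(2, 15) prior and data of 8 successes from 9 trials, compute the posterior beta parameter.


Number of failures = 9 - 8 = 1
Posterior beta = 15 + 1 = 16

16


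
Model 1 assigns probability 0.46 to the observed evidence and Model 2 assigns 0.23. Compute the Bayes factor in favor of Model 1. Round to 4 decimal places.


BF = P(data|M1) / P(data|M2)
= 0.46 / 0.23 = 2.0

2.0


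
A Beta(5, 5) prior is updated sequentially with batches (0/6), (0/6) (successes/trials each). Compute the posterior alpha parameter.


Sequential conjugate updating is equivalent to a single batch update.
Total successes across all batches = 0
alpha_posterior = alpha_prior + total_successes = 5 + 0
= 5

5


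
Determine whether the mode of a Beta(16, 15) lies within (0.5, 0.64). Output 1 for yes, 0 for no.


First find the mode: (a-1)/(a+b-2) = 0.5172
Is 0.5172 in (0.5, 0.64)? 1

1


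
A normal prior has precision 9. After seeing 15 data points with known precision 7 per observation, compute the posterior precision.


In the conjugate normal model, precisions add:
tau_posterior = tau_prior + n * tau_data
= 9 + 15*7 = 114

114


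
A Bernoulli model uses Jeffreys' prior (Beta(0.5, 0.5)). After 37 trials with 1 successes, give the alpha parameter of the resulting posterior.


Posterior = Beta(prior_alpha + successes, prior_beta + failures)
= Beta(0.5 + 1, 0.5 + 36)
Posterior alpha = 0.5 + k = 0.5 + 1 = 1.5

1.5


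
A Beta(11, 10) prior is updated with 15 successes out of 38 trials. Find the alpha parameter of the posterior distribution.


In the Beta-Binomial conjugate update:
alpha_post = alpha_prior + successes
= 11 + 15
= 26

26


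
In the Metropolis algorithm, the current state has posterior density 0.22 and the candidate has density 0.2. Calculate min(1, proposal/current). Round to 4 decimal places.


Ratio = 0.2/0.22 = 0.9091
Acceptance probability = min(1, 0.9091)
= 0.9091

0.9091


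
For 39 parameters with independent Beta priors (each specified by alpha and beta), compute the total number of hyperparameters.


A Beta prior has 2 hyperparameters per parameter.
Total = 39 * 2 = 78

78


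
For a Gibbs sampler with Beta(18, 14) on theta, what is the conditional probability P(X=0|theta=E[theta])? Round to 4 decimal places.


E[theta] = 18/(18+14) = 0.5625
P(X=0|theta) = 1 - theta = 0.4375

0.4375


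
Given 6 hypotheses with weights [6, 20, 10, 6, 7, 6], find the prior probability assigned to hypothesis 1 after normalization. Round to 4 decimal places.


To normalize, divide each weight by the sum of all weights.
Sum = 55
Prior(H1) = 6/55 = 0.1091

0.1091


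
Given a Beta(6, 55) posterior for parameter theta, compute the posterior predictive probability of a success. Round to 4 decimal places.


For a Beta-Bernoulli model, the predictive probability is the mean:
P(success) = 6/(6+55) = 6/61 = 0.0984

0.0984


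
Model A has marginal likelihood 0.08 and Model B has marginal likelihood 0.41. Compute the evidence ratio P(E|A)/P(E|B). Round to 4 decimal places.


Evidence ratio = P(E|A) / P(E|B)
= 0.08 / 0.41
= 0.1951

0.1951


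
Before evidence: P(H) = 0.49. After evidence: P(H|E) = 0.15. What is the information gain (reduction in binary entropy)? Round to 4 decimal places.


Prior entropy = 0.9997
Posterior entropy = 0.6098
Information gain = 0.9997 - 0.6098 = 0.3899

0.3899


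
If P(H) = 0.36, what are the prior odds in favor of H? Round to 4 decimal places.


Prior odds = P(H) / (1 - P(H))
= 0.36 / 0.64
= 0.5625

0.5625


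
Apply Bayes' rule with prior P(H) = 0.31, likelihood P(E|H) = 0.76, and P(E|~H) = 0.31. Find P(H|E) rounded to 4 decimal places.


Step 1: Compute marginal P(E) = P(E|H)P(H) + P(E|~H)P(~H)
= 0.76*0.31 + 0.31*0.69 = 0.4495
Step 2: P(H|E) = P(E|H)P(H)/P(E) = 0.2356/0.4495
= 0.5241

0.5241


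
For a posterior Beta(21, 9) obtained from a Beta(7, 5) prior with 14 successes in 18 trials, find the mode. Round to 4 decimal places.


Mode = (alpha - 1) / (alpha + beta - 2)
= 20 / 28
= 0.7143

0.7143


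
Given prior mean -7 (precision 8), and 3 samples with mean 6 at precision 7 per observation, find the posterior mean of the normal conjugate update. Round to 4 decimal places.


The posterior mean is a precision-weighted average of prior and data.
Post. prec. = 8 + 21 = 29
Post. mean = (-56 + 126)/29 = 70/29 = 2.4138

2.4138


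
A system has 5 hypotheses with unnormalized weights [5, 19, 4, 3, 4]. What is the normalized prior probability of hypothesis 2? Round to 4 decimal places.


The normalized prior is the weight divided by the total.
Total weight = 35
P(H2) = 19 / 35 = 0.5429

0.5429


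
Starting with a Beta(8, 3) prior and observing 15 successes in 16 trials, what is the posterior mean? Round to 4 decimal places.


Posterior parameters: alpha = 8 + 15 = 23
beta = 3 + 1 = 4
Posterior mean = alpha / (alpha + beta) = 23 / 27
= 0.8519

0.8519


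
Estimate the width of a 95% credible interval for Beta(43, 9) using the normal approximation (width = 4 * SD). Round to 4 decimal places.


For Beta(a,b): Var = ab/((a+b)^2(a+b+1))
Var = 0.0027, SD = 0.052
Approximate 95% CI width = 4 * 0.052 = 0.2079

0.2079


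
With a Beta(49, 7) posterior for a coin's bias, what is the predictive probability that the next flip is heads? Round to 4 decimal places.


The predictive probability equals the posterior mean.
P(next = heads) = alpha / (alpha + beta)
= 49 / 56 = 0.875

0.875


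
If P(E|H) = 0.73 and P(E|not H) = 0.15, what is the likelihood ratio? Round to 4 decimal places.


Likelihood ratio = P(E|H) / P(E|not H)
= 0.73 / 0.15
= 4.8667

4.8667


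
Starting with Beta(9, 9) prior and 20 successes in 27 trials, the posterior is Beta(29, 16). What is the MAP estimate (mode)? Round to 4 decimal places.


The mode of Beta(a, b) when a > 1 and b > 1 is (a-1)/(a+b-2)
= (29 - 1) / (29 + 16 - 2)
= 28 / 43
= 0.6512

0.6512


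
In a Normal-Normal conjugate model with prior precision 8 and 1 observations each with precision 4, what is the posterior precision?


Posterior precision = prior precision + n * observation precision
= 8 + 1 * 4
= 8 + 4 = 12

12


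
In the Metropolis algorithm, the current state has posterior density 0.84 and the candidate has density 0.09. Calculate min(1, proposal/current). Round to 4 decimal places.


Ratio = 0.09/0.84 = 0.1071
Acceptance probability = min(1, 0.1071)
= 0.1071

0.1071


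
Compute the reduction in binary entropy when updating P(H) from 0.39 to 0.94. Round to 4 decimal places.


H_before = -p*log2(p) - (1-p)*log2(1-p) for p=0.39: 0.9648
H_after for p=0.94: 0.3274
Reduction = 0.9648 - 0.3274 = 0.6374

0.6374


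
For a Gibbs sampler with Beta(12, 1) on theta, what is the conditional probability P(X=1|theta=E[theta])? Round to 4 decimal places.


E[theta] = 12/(12+1) = 0.9231
P(X=1|theta) = theta = 0.9231

0.9231


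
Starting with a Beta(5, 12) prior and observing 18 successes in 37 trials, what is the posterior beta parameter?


Posterior beta = prior beta + failures
Failures = 37 - 18 = 19
beta_post = 12 + 19 = 31

31


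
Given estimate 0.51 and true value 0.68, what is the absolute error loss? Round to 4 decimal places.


Absolute error = |estimate - true|
= |-0.17| = 0.17

0.17


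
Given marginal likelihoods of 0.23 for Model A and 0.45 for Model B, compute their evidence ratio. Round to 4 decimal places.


Ratio = ML(A) / ML(B) = 0.23/0.45
= 0.5111

0.5111


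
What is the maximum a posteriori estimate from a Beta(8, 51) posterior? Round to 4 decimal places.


The MAP estimate equals the mode of the distribution.
Mode of Beta(a,b) = (a-1)/(a+b-2)
= 7/57
= 0.1228

0.1228


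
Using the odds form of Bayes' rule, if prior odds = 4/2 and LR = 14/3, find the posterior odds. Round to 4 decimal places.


Bayes' rule in odds form: posterior odds = prior odds * LR
= (4 * 14) / (2 * 3)
= 56/6 = 9.3333

9.3333


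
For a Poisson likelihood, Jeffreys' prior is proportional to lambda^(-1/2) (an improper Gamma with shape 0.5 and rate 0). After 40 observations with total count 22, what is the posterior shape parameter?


Jeffreys' prior for Poisson is proportional to lambda^(-1/2).
Posterior is Gamma(0.5 + S, 0 + n) = Gamma(0.5 + 22, 40).
Posterior shape = 0.5 + S = 0.5 + 22 = 22.5

22.5


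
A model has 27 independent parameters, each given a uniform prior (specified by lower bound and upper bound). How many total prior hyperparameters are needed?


Each uniform prior needs 2 hyperparameters (lower bound and upper bound).
Total = 2 * 27 = 54

54


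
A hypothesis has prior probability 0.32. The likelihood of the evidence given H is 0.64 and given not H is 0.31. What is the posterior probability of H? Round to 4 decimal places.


Using Bayes' theorem:
P(E) = 0.32 * 0.64 + 0.68 * 0.31
P(E) = 0.4156
P(H|E) = (0.32 * 0.64) / 0.4156 = 0.4928

0.4928


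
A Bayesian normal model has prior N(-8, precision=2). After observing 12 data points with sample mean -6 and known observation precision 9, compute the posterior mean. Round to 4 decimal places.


Posterior mean = (prior_precision * prior_mean + n * data_precision * data_mean) / (prior_precision + n * data_precision)
Numerator = 2*-8 + 12*9*-6 = -664
Denominator = 2 + 12*9 = 110
Posterior mean = -6.0364

-6.0364


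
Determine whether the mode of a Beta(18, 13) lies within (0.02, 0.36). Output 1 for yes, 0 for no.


First find the mode: (a-1)/(a+b-2) = 0.5862
Is 0.5862 in (0.02, 0.36)? 0

0


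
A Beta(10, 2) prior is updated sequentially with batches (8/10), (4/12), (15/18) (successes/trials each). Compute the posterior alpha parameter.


Sequential conjugate updating is equivalent to a single batch update.
Total successes across all batches = 27
alpha_posterior = alpha_prior + total_successes = 10 + 27
= 37

37


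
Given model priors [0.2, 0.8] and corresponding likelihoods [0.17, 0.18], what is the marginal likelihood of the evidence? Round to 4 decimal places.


P(E) = sum_i P(M_i) P(E|M_i)
= 0.034 + 0.144
= 0.178

0.178


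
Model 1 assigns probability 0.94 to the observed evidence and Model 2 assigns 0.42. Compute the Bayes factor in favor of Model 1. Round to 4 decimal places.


BF = P(data|M1) / P(data|M2)
= 0.94 / 0.42 = 2.2381

2.2381


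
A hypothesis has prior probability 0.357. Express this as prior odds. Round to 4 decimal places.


Odds = P(H) / P(not H) = 0.357 / 0.643
= 0.5552

0.5552


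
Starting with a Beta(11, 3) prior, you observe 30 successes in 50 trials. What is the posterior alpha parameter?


For a Beta-Binomial conjugate model:
Posterior alpha = prior alpha + number of successes
= 11 + 30 = 41

41


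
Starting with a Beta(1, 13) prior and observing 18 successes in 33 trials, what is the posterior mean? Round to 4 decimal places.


Posterior parameters: alpha = 1 + 18 = 19
beta = 13 + 15 = 28
Posterior mean = alpha / (alpha + beta) = 19 / 47
= 0.4043

0.4043


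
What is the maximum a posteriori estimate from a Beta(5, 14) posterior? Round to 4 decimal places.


The MAP estimate equals the mode of the distribution.
Mode of Beta(a,b) = (a-1)/(a+b-2)
= 4/17
= 0.2353

0.2353


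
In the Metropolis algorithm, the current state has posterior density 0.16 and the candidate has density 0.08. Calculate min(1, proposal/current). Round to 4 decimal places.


Ratio = 0.08/0.16 = 0.5
Acceptance probability = min(1, 0.5)
= 0.5

0.5


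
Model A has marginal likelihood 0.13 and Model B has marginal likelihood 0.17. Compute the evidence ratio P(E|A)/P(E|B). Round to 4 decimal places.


Evidence ratio = P(E|A) / P(E|B)
= 0.13 / 0.17
= 0.7647

0.7647


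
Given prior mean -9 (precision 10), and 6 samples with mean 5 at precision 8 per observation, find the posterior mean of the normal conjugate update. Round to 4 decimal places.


The posterior mean is a precision-weighted average of prior and data.
Post. prec. = 10 + 48 = 58
Post. mean = (-90 + 240)/58 = 150/58 = 2.5862

2.5862


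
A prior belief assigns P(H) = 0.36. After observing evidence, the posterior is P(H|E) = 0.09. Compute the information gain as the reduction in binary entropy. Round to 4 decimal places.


H(prior) = -0.36*log2(0.36) - 0.64*log2(0.64)
= 0.9427
H(post) = -0.09*log2(0.09) - 0.91*log2(0.91)
= 0.4365
IG = 0.9427 - 0.4365 = 0.5062

0.5062


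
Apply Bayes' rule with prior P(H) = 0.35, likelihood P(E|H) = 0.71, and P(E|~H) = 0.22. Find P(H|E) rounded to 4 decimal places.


Step 1: Compute marginal P(E) = P(E|H)P(H) + P(E|~H)P(~H)
= 0.71*0.35 + 0.22*0.65 = 0.3915
Step 2: P(H|E) = P(E|H)P(H)/P(E) = 0.2485/0.3915
= 0.6347

0.6347


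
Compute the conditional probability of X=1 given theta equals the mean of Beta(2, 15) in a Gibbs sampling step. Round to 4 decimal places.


Mean of Beta(2, 15) = 0.1176
P(X=1 | theta=0.1176) = 0.1176

0.1176


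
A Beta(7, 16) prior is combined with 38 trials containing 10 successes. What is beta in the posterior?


In conjugate updating:
beta_posterior = beta_prior + (n - k)
= 16 + (38 - 10)
= 16 + 28 = 44

44


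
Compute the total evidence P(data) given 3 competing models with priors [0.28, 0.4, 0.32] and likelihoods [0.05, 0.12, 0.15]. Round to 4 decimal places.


Marginal likelihood = sum P(model_i) * P(data|model_i)
Model 1: 0.28 * 0.05 = 0.014
Model 2: 0.4 * 0.12 = 0.048
Model 3: 0.32 * 0.15 = 0.048
Total = 0.11

0.11


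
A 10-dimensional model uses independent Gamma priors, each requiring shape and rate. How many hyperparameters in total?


Per parameter: 2 (shape and rate).
Total = 10 * 2 = 20

20


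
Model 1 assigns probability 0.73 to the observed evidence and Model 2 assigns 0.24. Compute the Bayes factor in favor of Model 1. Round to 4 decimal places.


BF = P(data|M1) / P(data|M2)
= 0.73 / 0.24 = 3.0417

3.0417


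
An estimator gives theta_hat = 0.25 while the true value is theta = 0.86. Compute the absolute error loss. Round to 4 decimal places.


The absolute error loss is |theta_hat - theta|
= |0.25 - 0.86|
= 0.61

0.61


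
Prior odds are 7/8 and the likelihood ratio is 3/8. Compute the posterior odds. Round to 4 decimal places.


Posterior odds = prior odds * likelihood ratio
= (7/8) * (3/8)
= 21 / 64
= 0.3281

0.3281


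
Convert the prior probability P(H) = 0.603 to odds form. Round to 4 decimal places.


P(not H) = 1 - 0.603 = 0.397
Odds = 0.603 / 0.397 = 1.5189

1.5189


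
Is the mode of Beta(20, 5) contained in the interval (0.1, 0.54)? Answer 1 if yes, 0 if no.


Mode = (a-1)/(a+b-2) = 19/23 = 0.8261
Interval: (0.1, 0.54)
Contains mode? 0

0


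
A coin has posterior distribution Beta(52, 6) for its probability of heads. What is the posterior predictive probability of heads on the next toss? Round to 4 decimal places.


Posterior predictive = E[theta] = alpha/(alpha+beta)
= 52/58
= 0.8966

0.8966


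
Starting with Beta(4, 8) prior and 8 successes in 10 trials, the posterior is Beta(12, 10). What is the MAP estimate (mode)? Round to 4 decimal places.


The mode of Beta(a, b) when a > 1 and b > 1 is (a-1)/(a+b-2)
= (12 - 1) / (12 + 10 - 2)
= 11 / 20
= 0.55

0.55


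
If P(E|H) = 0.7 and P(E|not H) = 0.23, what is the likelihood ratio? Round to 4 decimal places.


Likelihood ratio = P(E|H) / P(E|not H)
= 0.7 / 0.23
= 3.0435

3.0435


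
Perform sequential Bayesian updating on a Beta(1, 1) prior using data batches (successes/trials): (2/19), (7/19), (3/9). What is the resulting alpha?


Accumulate successes: 12
Posterior alpha = prior alpha + sum of successes
= 1 + 12 = 13

13


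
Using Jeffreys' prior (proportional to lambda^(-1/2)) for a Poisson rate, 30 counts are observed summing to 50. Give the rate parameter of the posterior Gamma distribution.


Conjugate update: Gamma(prior_shape + S, prior_rate + n).
Prior shape = 0.5, prior rate = 0.
Posterior rate = 0 + n = 30

30.0


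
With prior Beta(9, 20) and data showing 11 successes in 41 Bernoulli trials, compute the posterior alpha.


Conjugate update: alpha_posterior = alpha_prior + k
= 9 + 11 = 20

20


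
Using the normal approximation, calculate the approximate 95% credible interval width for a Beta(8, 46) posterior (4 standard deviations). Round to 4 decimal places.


Var(Beta) = 8*46/(54^2 * 55) = 0.0023
SD = 0.0479
Width ~ 4*SD = 0.1916

0.1916


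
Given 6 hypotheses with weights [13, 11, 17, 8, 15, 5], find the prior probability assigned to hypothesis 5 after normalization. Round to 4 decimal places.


To normalize, divide each weight by the sum of all weights.
Sum = 69
Prior(H5) = 15/69 = 0.2174

0.2174


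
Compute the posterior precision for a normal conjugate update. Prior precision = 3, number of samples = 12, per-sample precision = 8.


tau_post = tau_0 + n * tau
= 3 + 12 * 8 = 99

99


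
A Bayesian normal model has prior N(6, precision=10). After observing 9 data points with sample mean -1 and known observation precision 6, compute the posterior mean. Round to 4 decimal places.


Posterior mean = (prior_precision * prior_mean + n * data_precision * data_mean) / (prior_precision + n * data_precision)
Numerator = 10*6 + 9*6*-1 = 6
Denominator = 10 + 9*6 = 64
Posterior mean = 0.0938

0.0938


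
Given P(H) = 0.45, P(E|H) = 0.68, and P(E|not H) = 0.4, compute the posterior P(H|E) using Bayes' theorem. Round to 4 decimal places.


By Bayes' theorem: P(H|E) = P(E|H)*P(H) / P(E)
P(E) = P(E|H)*P(H) + P(E|not H)*P(not H)
P(E) = 0.68*0.45 + 0.4*0.55 = 0.526
P(H|E) = 0.68*0.45 / 0.526 = 0.5817

0.5817


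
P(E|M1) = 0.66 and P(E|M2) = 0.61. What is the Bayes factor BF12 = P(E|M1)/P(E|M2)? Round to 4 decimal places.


Bayes factor BF12 = P(E|M1) / P(E|M2)
= 0.66 / 0.61
= 1.082

1.082


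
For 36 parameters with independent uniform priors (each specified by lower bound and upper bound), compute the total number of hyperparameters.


A uniform prior has 2 hyperparameters per parameter.
Total = 36 * 2 = 72

72


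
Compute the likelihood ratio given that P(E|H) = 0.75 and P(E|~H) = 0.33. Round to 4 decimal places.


LR = P(E|H) / P(E|~H)
= 0.75 / 0.33 = 2.2727

2.2727


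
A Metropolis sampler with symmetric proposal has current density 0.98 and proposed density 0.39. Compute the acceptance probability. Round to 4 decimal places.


For symmetric proposals, acceptance = min(1, pi(x*)/pi(x))
= min(1, 0.39/0.98)
= min(1, 0.398) = 0.398

0.398


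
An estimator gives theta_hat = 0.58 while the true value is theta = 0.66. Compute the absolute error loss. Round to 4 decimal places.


The absolute error loss is |theta_hat - theta|
= |0.58 - 0.66|
= 0.08

0.08


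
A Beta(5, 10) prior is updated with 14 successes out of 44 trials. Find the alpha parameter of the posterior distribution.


In the Beta-Binomial conjugate update:
alpha_post = alpha_prior + successes
= 5 + 14
= 19

19


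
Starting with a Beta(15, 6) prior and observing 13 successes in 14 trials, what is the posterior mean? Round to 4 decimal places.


Posterior parameters: alpha = 15 + 13 = 28
beta = 6 + 1 = 7
Posterior mean = alpha / (alpha + beta) = 28 / 35
= 0.8

0.8


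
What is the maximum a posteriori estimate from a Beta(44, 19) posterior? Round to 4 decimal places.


The MAP estimate equals the mode of the distribution.
Mode of Beta(a,b) = (a-1)/(a+b-2)
= 43/61
= 0.7049

0.7049


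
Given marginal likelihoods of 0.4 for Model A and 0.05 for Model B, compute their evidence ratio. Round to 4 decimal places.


Ratio = ML(A) / ML(B) = 0.4/0.05
= 8.0

8.0


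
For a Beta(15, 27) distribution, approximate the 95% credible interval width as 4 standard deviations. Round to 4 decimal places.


Variance of Beta(a,b) = ab / ((a+b)^2 * (a+b+1))
= 15*27 / ((42)^2 * 43)
= 0.0053
SD = sqrt(0.0053) = 0.0731
Width = 4 * SD = 0.2923

0.2923


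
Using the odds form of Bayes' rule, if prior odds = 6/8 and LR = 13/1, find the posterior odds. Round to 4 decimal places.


Bayes' rule in odds form: posterior odds = prior odds * LR
= (6 * 13) / (8 * 1)
= 78/8 = 9.75

9.75


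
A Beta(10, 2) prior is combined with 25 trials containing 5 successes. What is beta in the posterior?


In conjugate updating:
beta_posterior = beta_prior + (n - k)
= 2 + (25 - 5)
= 2 + 20 = 22

22


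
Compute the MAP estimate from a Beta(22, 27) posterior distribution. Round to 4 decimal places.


MAP = mode of Beta distribution
= (alpha - 1)/(alpha + beta - 2)
= (22-1)/(22+27-2)
= 21/47 = 0.4468

0.4468


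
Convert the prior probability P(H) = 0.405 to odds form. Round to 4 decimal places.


P(not H) = 1 - 0.405 = 0.595
Odds = 0.405 / 0.595 = 0.6807

0.6807


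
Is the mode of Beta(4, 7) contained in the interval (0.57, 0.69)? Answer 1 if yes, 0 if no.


Mode = (a-1)/(a+b-2) = 3/9 = 0.3333
Interval: (0.57, 0.69)
Contains mode? 0

0


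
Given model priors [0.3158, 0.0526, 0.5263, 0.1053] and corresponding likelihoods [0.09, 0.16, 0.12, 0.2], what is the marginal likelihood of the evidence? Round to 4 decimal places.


P(E) = sum_i P(M_i) P(E|M_i)
= 0.0284 + 0.0084 + 0.0632 + 0.0211
= 0.1211

0.1211
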